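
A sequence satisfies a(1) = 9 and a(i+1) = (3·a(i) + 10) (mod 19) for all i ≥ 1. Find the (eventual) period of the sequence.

Computing terms: a(1) = 9,  a(2) = 18,  a(3) = 7,  a(4) = 12,  a(5) = 8,  a(6) = 15,  a(7) = 17,  a(8) = 4,  a(9) = 3,  a(10) = 0,  a(11) = 10,  a(12) = 2,  a(13) = 16,  a(14) = 1,  a(15) = 13,  a(16) = 11,  a(17) = 5,  a(18) = 6,  a(19) = 9.
Since a(19) = a(1) = 9, the sequence is periodic with period 18.

18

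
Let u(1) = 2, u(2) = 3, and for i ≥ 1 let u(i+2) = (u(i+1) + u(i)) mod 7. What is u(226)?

3

Listing terms: u(1) = 2,  u(2) = 3,  u(3) = 5,  u(4) = 1,  u(5) = 6,  u(6) = 0,  u(7) = 6,  u(8) = 6,  u(9) = 5,  u(10) = 4,  u(11) = 2,  u(12) = 6,  u(13) = 1,  u(14) = 0,  u(15) = 1,  u(16) = 1,  u(17) = 2,  u(18) = 3.
The sequence repeats with period 16.
(226 - 1) mod 16 = 1, so u(226) = u(2) = 3.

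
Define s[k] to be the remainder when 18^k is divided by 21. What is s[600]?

We have s[1] = 18; s[2] = 9; s[3] = 15; s[4] = 18.
Since s[4] = s[1] = 18, the sequence is periodic with period 3.
(600 - 1) mod 3 = 2, so s[600] = s[3] = 15.

15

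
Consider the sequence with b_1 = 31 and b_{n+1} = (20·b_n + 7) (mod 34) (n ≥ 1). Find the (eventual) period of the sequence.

16

Listing terms: b_1 = 31, b_2 = 15, b_3 = 1, b_4 = 27, b_5 = 3, b_6 = 33, b_7 = 21, b_8 = 19, b_9 = 13, b_{10} = 29, b_{11} = 9, b_{12} = 17, b_{13} = 7, b_{14} = 11, b_{15} = 23, b_{16} = 25, b_{17} = 31.
Since b_{17} = b_1 = 31, the sequence is periodic with period 16.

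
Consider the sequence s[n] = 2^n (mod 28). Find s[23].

4

s[1] = 2, s[2] = 4, s[3] = 8, s[4] = 16, s[5] = 4.
Since s[5] = s[2] = 4, the sequence is eventually periodic: after a pre-period of length 1 it cycles with period 3.
For n ≥ 2, s[n] depends only on (n - 2) mod 3. (23 - 2) mod 3 = 0, so s[23] = s[2] = 4.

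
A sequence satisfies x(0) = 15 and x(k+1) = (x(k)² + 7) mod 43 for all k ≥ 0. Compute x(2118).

28

Listing terms: x(0) = 15; x(1) = 17; x(2) = 38; x(3) = 32; x(4) = 42; x(5) = 8; x(6) = 28; x(7) = 17.
Since x(7) = x(1) = 17, the sequence is eventually periodic: after a pre-period of length 1 it cycles with period 6.
For k ≥ 1, x(k) depends only on (k - 1) mod 6. (2118 - 1) mod 6 = 5, so x(2118) = x(6) = 28.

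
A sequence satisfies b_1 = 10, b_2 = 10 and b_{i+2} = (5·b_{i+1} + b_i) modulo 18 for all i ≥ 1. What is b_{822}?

8

We have b_1 = 10,  b_2 = 10,  b_3 = 6,  b_4 = 4,  b_5 = 8,  b_6 = 8,  b_7 = 12,  b_8 = 14,  b_9 = 10,  b_{10} = 10.
Since (b_9, b_{10}) = (b_1, b_2) = (10, 10) (two consecutive terms determine the rest), the sequence is periodic with period 8.
(822 - 1) mod 8 = 5, so b_{822} = b_6 = 8.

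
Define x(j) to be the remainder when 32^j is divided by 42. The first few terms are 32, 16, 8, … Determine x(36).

22

Listing terms: x(1) = 32; x(2) = 16; x(3) = 8; x(4) = 4; x(5) = 2; x(6) = 22; x(7) = 32.
The sequence repeats with period 6.
(36 - 1) mod 6 = 5, so x(36) = x(6) = 22.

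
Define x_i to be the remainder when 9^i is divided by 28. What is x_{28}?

Computing terms: x_0 = 1; x_1 = 9; x_2 = 25; x_3 = 1.
The sequence repeats with period 3.
(28 - 0) mod 3 = 1, so x_{28} = x_1 = 9.

9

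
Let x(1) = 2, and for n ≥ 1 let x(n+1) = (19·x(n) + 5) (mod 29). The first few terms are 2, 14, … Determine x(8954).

We have x(1) = 2, x(2) = 14, x(3) = 10, x(4) = 21, x(5) = 27, x(6) = 25, x(7) = 16, x(8) = 19, x(9) = 18, x(10) = 28, x(11) = 15, x(12) = 0, x(13) = 5, x(14) = 13, x(15) = 20, x(16) = 8, x(17) = 12, x(18) = 1, x(19) = 24, x(20) = 26, x(21) = 6, x(22) = 3, x(23) = 4, x(24) = 23, x(25) = 7, x(26) = 22, x(27) = 17, x(28) = 9, x(29) = 2.
Since x(29) = x(1) = 2, the sequence is periodic with period 28.
So x(8954) = x(1 + ((8954-1) mod 28)) = x(22) = 3.

3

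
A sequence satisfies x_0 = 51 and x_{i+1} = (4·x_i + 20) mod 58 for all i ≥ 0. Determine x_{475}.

44

We have x_0 = 51,  x_1 = 50,  x_2 = 46,  x_3 = 30,  x_4 = 24,  x_5 = 0,  x_6 = 20,  x_7 = 42,  x_8 = 14,  x_9 = 18,  x_{10} = 34,  x_{11} = 40,  x_{12} = 6,  x_{13} = 44,  x_{14} = 22,  x_{15} = 50.
Since x_{15} = x_1 = 50, the sequence is eventually periodic: after a pre-period of length 1 it cycles with period 14.
For i ≥ 1, x_i depends only on (i - 1) mod 14. (475 - 1) mod 14 = 12, so x_{475} = x_{13} = 44.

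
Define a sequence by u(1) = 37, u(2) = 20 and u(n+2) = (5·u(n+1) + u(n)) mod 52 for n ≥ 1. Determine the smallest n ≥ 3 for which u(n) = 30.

11

u(1) = 37; u(2) = 20; u(3) = 33; u(4) = 29; u(5) = 22; u(6) = 35; u(7) = 41; u(8) = 32; u(9) = 45; u(10) = 49; u(11) = 30; u(12) = 43; u(13) = 37; u(14) = 20.
The sequence repeats with period 12.
The value 30 first appears (with n ≥ 3) at u(11).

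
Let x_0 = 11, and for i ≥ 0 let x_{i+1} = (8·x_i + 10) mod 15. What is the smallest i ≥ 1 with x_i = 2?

Computing terms: x_0 = 11,  x_1 = 8,  x_2 = 14,  x_3 = 2,  x_4 = 11.
Since x_4 = x_0 = 11, the sequence is periodic with period 4.
The value 2 first appears (with i ≥ 1) at x_3.

3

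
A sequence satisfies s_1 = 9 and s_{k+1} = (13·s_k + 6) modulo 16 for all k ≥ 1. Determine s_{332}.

7

Computing terms: s_1 = 9,  s_2 = 11,  s_3 = 5,  s_4 = 7,  s_5 = 1,  s_6 = 3,  s_7 = 13,  s_8 = 15,  s_9 = 9.
Since s_9 = s_1 = 9, the sequence is periodic with period 8.
(332 - 1) mod 8 = 3, so s_{332} = s_4 = 7.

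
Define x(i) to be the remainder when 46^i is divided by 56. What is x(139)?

x(0) = 1; x(1) = 46; x(2) = 44; x(3) = 8; x(4) = 32; x(5) = 16; x(6) = 8.
Since x(6) = x(3) = 8, the sequence is eventually periodic: after a pre-period of length 3 it cycles with period 3.
For i ≥ 3, x(i) depends only on (i - 3) mod 3. (139 - 3) mod 3 = 1, so x(139) = x(4) = 32.

32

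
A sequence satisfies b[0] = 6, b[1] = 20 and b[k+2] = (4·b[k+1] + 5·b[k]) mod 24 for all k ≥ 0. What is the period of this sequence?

We have b[0] = 6, b[1] = 20, b[2] = 14, b[3] = 12, b[4] = 22, b[5] = 4, b[6] = 6, b[7] = 20.
The sequence repeats with period 6.

6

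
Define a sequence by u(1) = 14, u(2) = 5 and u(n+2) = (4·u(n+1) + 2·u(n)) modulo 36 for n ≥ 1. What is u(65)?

Computing terms: u(1) = 14, u(2) = 5, u(3) = 12, u(4) = 22, u(5) = 4, u(6) = 24, u(7) = 32, u(8) = 32, u(9) = 12, u(10) = 4, u(11) = 4, u(12) = 24.
Since (u(11), u(12)) = (u(5), u(6)) = (4, 24) (two consecutive terms determine the rest), the sequence is eventually periodic: after a pre-period of length 4 it cycles with period 6.
For n ≥ 5, u(n) depends only on (n - 5) mod 6. (65 - 5) mod 6 = 0, so u(65) = u(5) = 4.

4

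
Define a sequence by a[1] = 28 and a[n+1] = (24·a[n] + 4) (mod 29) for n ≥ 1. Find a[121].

We have a[1] = 28; a[2] = 9; a[3] = 17; a[4] = 6; a[5] = 3; a[6] = 18; a[7] = 1; a[8] = 28.
The sequence repeats with period 7.
(121 - 1) mod 7 = 1, so a[121] = a[2] = 9.

9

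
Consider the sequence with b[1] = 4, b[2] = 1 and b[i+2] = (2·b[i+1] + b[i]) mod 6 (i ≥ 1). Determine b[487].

Listing terms: b[1] = 4,  b[2] = 1,  b[3] = 0,  b[4] = 1,  b[5] = 2,  b[6] = 5,  b[7] = 0,  b[8] = 5,  b[9] = 4,  b[10] = 1.
Since (b[9], b[10]) = (b[1], b[2]) = (4, 1) (two consecutive terms determine the rest), the sequence is periodic with period 8.
(487 - 1) mod 8 = 6, so b[487] = b[7] = 0.

0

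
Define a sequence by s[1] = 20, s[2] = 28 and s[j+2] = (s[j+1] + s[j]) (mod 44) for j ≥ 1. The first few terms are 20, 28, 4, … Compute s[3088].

Listing terms: s[1] = 20, s[2] = 28, s[3] = 4, s[4] = 32, s[5] = 36, s[6] = 24, s[7] = 16, s[8] = 40, s[9] = 12, s[10] = 8, s[11] = 20, s[12] = 28.
Since (s[11], s[12]) = (s[1], s[2]) = (20, 28) (two consecutive terms determine the rest), the sequence is periodic with period 10.
So s[3088] = s[1 + ((3088-1) mod 10)] = s[8] = 40.

40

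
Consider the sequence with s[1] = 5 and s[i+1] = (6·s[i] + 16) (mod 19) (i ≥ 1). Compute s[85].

Computing terms: s[1] = 5; s[2] = 8; s[3] = 7; s[4] = 1; s[5] = 3; s[6] = 15; s[7] = 11; s[8] = 6; s[9] = 14; s[10] = 5.
The sequence repeats with period 9.
So s[85] = s[1 + ((85-1) mod 9)] = s[4] = 1.

1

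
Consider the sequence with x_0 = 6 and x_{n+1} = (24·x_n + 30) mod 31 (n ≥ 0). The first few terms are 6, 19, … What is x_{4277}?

2

We have x_0 = 6; x_1 = 19; x_2 = 21; x_3 = 7; x_4 = 12; x_5 = 8; x_6 = 5; x_7 = 26; x_8 = 3; x_9 = 9; x_{10} = 29; x_{11} = 13; x_{12} = 1; x_{13} = 23; x_{14} = 24; x_{15} = 17; x_{16} = 4; x_{17} = 2; x_{18} = 16; x_{19} = 11; x_{20} = 15; x_{21} = 18; x_{22} = 28; x_{23} = 20; x_{24} = 14; x_{25} = 25; x_{26} = 10; x_{27} = 22; x_{28} = 0; x_{29} = 30; x_{30} = 6.
Since x_{30} = x_0 = 6, the sequence is periodic with period 30.
(4277 - 0) mod 30 = 17, so x_{4277} = x_{17} = 2.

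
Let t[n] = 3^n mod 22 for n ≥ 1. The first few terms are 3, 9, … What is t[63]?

t[1] = 3,  t[2] = 9,  t[3] = 5,  t[4] = 15,  t[5] = 1,  t[6] = 3.
The sequence repeats with period 5.
(63 - 1) mod 5 = 2, so t[63] = t[3] = 5.

5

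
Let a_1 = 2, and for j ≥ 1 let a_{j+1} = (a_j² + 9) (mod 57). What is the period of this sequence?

Computing terms: a_1 = 2,  a_2 = 13,  a_3 = 7,  a_4 = 1,  a_5 = 10,  a_6 = 52,  a_7 = 34,  a_8 = 25,  a_9 = 7.
Since a_9 = a_3 = 7, the sequence is eventually periodic: after a pre-period of length 2 it cycles with period 6.

6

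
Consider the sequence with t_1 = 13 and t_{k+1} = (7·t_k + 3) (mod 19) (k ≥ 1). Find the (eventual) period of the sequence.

3

t_1 = 13; t_2 = 18; t_3 = 15; t_4 = 13.
Since t_4 = t_1 = 13, the sequence is periodic with period 3.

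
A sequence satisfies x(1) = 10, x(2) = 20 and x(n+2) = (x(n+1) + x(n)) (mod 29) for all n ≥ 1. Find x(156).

20

We have x(1) = 10; x(2) = 20; x(3) = 1; x(4) = 21; x(5) = 22; x(6) = 14; x(7) = 7; x(8) = 21; x(9) = 28; x(10) = 20; x(11) = 19; x(12) = 10; x(13) = 0; x(14) = 10; x(15) = 10; x(16) = 20.
The sequence repeats with period 14.
So x(156) = x(1 + ((156-1) mod 14)) = x(2) = 20.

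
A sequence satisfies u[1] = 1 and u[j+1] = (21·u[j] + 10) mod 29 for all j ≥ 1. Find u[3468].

Listing terms: u[1] = 1; u[2] = 2; u[3] = 23; u[4] = 0; u[5] = 10; u[6] = 17; u[7] = 19; u[8] = 3; u[9] = 15; u[10] = 6; u[11] = 20; u[12] = 24; u[13] = 21; u[14] = 16; u[15] = 27; u[16] = 26; u[17] = 5; u[18] = 28; u[19] = 18; u[20] = 11; u[21] = 9; u[22] = 25; u[23] = 13; u[24] = 22; u[25] = 8; u[26] = 4; u[27] = 7; u[28] = 12; u[29] = 1.
Since u[29] = u[1] = 1, the sequence is periodic with period 28.
(3468 - 1) mod 28 = 23, so u[3468] = u[24] = 22.

22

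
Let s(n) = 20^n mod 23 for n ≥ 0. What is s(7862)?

6

We have s(0) = 1,  s(1) = 20,  s(2) = 9,  s(3) = 19,  s(4) = 12,  s(5) = 10,  s(6) = 16,  s(7) = 21,  s(8) = 6,  s(9) = 5,  s(10) = 8,  s(11) = 22,  s(12) = 3,  s(13) = 14,  s(14) = 4,  s(15) = 11,  s(16) = 13,  s(17) = 7,  s(18) = 2,  s(19) = 17,  s(20) = 18,  s(21) = 15,  s(22) = 1.
Since s(22) = s(0) = 1, the sequence is periodic with period 22.
(7862 - 0) mod 22 = 8, so s(7862) = s(8) = 6.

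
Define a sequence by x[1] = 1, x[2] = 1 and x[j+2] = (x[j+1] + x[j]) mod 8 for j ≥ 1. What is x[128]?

5

We have x[1] = 1, x[2] = 1, x[3] = 2, x[4] = 3, x[5] = 5, x[6] = 0, x[7] = 5, x[8] = 5, x[9] = 2, x[10] = 7, x[11] = 1, x[12] = 0, x[13] = 1, x[14] = 1.
The sequence repeats with period 12.
So x[128] = x[1 + ((128-1) mod 12)] = x[8] = 5.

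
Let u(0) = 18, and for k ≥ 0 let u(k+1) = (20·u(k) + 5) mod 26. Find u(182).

25

Computing terms: u(0) = 18, u(1) = 1, u(2) = 25, u(3) = 11, u(4) = 17, u(5) = 7, u(6) = 15, u(7) = 19, u(8) = 21, u(9) = 9, u(10) = 3, u(11) = 13, u(12) = 5, u(13) = 1.
Since u(13) = u(1) = 1, the sequence is eventually periodic: after a pre-period of length 1 it cycles with period 12.
For k ≥ 1, u(k) depends only on (k - 1) mod 12. (182 - 1) mod 12 = 1, so u(182) = u(2) = 25.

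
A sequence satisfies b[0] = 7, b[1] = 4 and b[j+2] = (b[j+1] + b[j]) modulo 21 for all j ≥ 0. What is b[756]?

5

b[0] = 7,  b[1] = 4,  b[2] = 11,  b[3] = 15,  b[4] = 5,  b[5] = 20,  b[6] = 4,  b[7] = 3,  b[8] = 7,  b[9] = 10,  b[10] = 17,  b[11] = 6,  b[12] = 2,  b[13] = 8,  b[14] = 10,  b[15] = 18,  b[16] = 7,  b[17] = 4.
The sequence repeats with period 16.
So b[756] = b[0 + ((756-0) mod 16)] = b[4] = 5.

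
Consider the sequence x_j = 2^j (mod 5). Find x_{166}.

4

Listing terms: x_0 = 1; x_1 = 2; x_2 = 4; x_3 = 3; x_4 = 1.
The sequence repeats with period 4.
So x_{166} = x_{0 + ((166-0) mod 4)} = x_2 = 4.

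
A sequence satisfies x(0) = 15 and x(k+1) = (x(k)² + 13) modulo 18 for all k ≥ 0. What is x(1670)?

11

Listing terms: x(0) = 15,  x(1) = 4,  x(2) = 11,  x(3) = 8,  x(4) = 5,  x(5) = 2,  x(6) = 17,  x(7) = 14,  x(8) = 11.
Since x(8) = x(2) = 11, the sequence is eventually periodic: after a pre-period of length 2 it cycles with period 6.
For k ≥ 2, x(k) depends only on (k - 2) mod 6. (1670 - 2) mod 6 = 0, so x(1670) = x(2) = 11.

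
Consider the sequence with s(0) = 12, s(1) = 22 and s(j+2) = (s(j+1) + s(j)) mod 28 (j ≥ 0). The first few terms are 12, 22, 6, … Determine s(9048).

We have s(0) = 12,  s(1) = 22,  s(2) = 6,  s(3) = 0,  s(4) = 6,  s(5) = 6,  s(6) = 12,  s(7) = 18,  s(8) = 2,  s(9) = 20,  s(10) = 22,  s(11) = 14,  s(12) = 8,  s(13) = 22,  s(14) = 2,  s(15) = 24,  s(16) = 26,  s(17) = 22,  s(18) = 20,  s(19) = 14,  s(20) = 6,  s(21) = 20,  s(22) = 26,  s(23) = 18,  s(24) = 16,  s(25) = 6,  s(26) = 22,  s(27) = 0,  s(28) = 22,  s(29) = 22,  s(30) = 16,  s(31) = 10,  s(32) = 26,  s(33) = 8,  s(34) = 6,  s(35) = 14,  s(36) = 20,  s(37) = 6,  s(38) = 26,  s(39) = 4,  s(40) = 2,  s(41) = 6,  s(42) = 8,  s(43) = 14,  s(44) = 22,  s(45) = 8,  s(46) = 2,  s(47) = 10,  s(48) = 12,  s(49) = 22.
Since (s(48), s(49)) = (s(0), s(1)) = (12, 22) (two consecutive terms determine the rest), the sequence is periodic with period 48.
(9048 - 0) mod 48 = 24, so s(9048) = s(24) = 16.

16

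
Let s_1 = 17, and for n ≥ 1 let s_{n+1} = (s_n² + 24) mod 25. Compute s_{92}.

s_1 = 17; s_2 = 13; s_3 = 18; s_4 = 23; s_5 = 3; s_6 = 8; s_7 = 13.
Since s_7 = s_2 = 13, the sequence is eventually periodic: after a pre-period of length 1 it cycles with period 5.
For n ≥ 2, s_n depends only on (n - 2) mod 5. (92 - 2) mod 5 = 0, so s_{92} = s_2 = 13.

13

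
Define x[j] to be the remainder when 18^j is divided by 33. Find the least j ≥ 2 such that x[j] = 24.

Listing terms: x[1] = 18,  x[2] = 27,  x[3] = 24,  x[4] = 3,  x[5] = 21,  x[6] = 15,  x[7] = 6,  x[8] = 9,  x[9] = 30,  x[10] = 12,  x[11] = 18.
The sequence repeats with period 10.
The value 24 first appears (with j ≥ 2) at x[3].

3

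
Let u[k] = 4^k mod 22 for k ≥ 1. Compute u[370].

u[1] = 4, u[2] = 16, u[3] = 20, u[4] = 14, u[5] = 12, u[6] = 4.
The sequence repeats with period 5.
(370 - 1) mod 5 = 4, so u[370] = u[5] = 12.

12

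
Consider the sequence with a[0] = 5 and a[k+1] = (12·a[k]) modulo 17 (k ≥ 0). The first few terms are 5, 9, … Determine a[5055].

Computing terms: a[0] = 5; a[1] = 9; a[2] = 6; a[3] = 4; a[4] = 14; a[5] = 15; a[6] = 10; a[7] = 1; a[8] = 12; a[9] = 8; a[10] = 11; a[11] = 13; a[12] = 3; a[13] = 2; a[14] = 7; a[15] = 16; a[16] = 5.
Since a[16] = a[0] = 5, the sequence is periodic with period 16.
(5055 - 0) mod 16 = 15, so a[5055] = a[15] = 16.

16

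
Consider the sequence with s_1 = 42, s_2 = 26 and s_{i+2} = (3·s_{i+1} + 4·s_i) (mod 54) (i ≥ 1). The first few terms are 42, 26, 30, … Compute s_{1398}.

38

We have s_1 = 42,  s_2 = 26,  s_3 = 30,  s_4 = 32,  s_5 = 0,  s_6 = 20,  s_7 = 6,  s_8 = 44,  s_9 = 48,  s_{10} = 50,  s_{11} = 18,  s_{12} = 38,  s_{13} = 24,  s_{14} = 8,  s_{15} = 12,  s_{16} = 14,  s_{17} = 36,  s_{18} = 2,  s_{19} = 42,  s_{20} = 26.
Since (s_{19}, s_{20}) = (s_1, s_2) = (42, 26) (two consecutive terms determine the rest), the sequence is periodic with period 18.
So s_{1398} = s_{1 + ((1398-1) mod 18)} = s_{12} = 38.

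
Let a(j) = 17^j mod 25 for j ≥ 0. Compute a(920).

1

Listing terms: a(0) = 1, a(1) = 17, a(2) = 14, a(3) = 13, a(4) = 21, a(5) = 7, a(6) = 19, a(7) = 23, a(8) = 16, a(9) = 22, a(10) = 24, a(11) = 8, a(12) = 11, a(13) = 12, a(14) = 4, a(15) = 18, a(16) = 6, a(17) = 2, a(18) = 9, a(19) = 3, a(20) = 1.
Since a(20) = a(0) = 1, the sequence is periodic with period 20.
(920 - 0) mod 20 = 0, so a(920) = a(0) = 1.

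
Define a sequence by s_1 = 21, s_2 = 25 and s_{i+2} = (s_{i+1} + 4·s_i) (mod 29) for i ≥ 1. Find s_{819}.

4

Computing terms: s_1 = 21, s_2 = 25, s_3 = 22, s_4 = 6, s_5 = 7, s_6 = 2, s_7 = 1, s_8 = 9, s_9 = 13, s_{10} = 20, s_{11} = 14, s_{12} = 7, s_{13} = 5, s_{14} = 4, s_{15} = 24, s_{16} = 11, s_{17} = 20, s_{18} = 6, s_{19} = 28, s_{20} = 23, s_{21} = 19, s_{22} = 24, s_{23} = 13, s_{24} = 22, s_{25} = 16, s_{26} = 17, s_{27} = 23, s_{28} = 4, s_{29} = 9, s_{30} = 25, s_{31} = 3, s_{32} = 16, s_{33} = 28, s_{34} = 5, s_{35} = 1, s_{36} = 21, s_{37} = 25.
The sequence repeats with period 35.
So s_{819} = s_{1 + ((819-1) mod 35)} = s_{14} = 4.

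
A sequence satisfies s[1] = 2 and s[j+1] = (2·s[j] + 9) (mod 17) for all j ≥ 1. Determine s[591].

15

s[1] = 2,  s[2] = 13,  s[3] = 1,  s[4] = 11,  s[5] = 14,  s[6] = 3,  s[7] = 15,  s[8] = 5,  s[9] = 2.
Since s[9] = s[1] = 2, the sequence is periodic with period 8.
(591 - 1) mod 8 = 6, so s[591] = s[7] = 15.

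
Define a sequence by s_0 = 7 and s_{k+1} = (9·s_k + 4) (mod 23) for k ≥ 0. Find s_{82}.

2

Listing terms: s_0 = 7; s_1 = 21; s_2 = 9; s_3 = 16; s_4 = 10; s_5 = 2; s_6 = 22; s_7 = 18; s_8 = 5; s_9 = 3; s_{10} = 8; s_{11} = 7.
Since s_{11} = s_0 = 7, the sequence is periodic with period 11.
So s_{82} = s_{0 + ((82-0) mod 11)} = s_5 = 2.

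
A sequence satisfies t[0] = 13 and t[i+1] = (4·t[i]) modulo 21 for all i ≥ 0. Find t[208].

10

Computing terms: t[0] = 13,  t[1] = 10,  t[2] = 19,  t[3] = 13.
Since t[3] = t[0] = 13, the sequence is periodic with period 3.
So t[208] = t[0 + ((208-0) mod 3)] = t[1] = 10.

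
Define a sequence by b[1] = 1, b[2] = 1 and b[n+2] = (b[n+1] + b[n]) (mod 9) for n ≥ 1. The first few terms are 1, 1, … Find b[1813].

We have b[1] = 1,  b[2] = 1,  b[3] = 2,  b[4] = 3,  b[5] = 5,  b[6] = 8,  b[7] = 4,  b[8] = 3,  b[9] = 7,  b[10] = 1,  b[11] = 8,  b[12] = 0,  b[13] = 8,  b[14] = 8,  b[15] = 7,  b[16] = 6,  b[17] = 4,  b[18] = 1,  b[19] = 5,  b[20] = 6,  b[21] = 2,  b[22] = 8,  b[23] = 1,  b[24] = 0,  b[25] = 1,  b[26] = 1.
The sequence repeats with period 24.
So b[1813] = b[1 + ((1813-1) mod 24)] = b[13] = 8.

8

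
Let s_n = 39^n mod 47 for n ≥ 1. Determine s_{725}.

33

Computing terms: s_1 = 39, s_2 = 17, s_3 = 5, s_4 = 7, s_5 = 38, s_6 = 25, s_7 = 35, s_8 = 2, s_9 = 31, s_{10} = 34, s_{11} = 10, s_{12} = 14, s_{13} = 29, s_{14} = 3, s_{15} = 23, s_{16} = 4, s_{17} = 15, s_{18} = 21, s_{19} = 20, s_{20} = 28, s_{21} = 11, s_{22} = 6, s_{23} = 46, s_{24} = 8, s_{25} = 30, s_{26} = 42, s_{27} = 40, s_{28} = 9, s_{29} = 22, s_{30} = 12, s_{31} = 45, s_{32} = 16, s_{33} = 13, s_{34} = 37, s_{35} = 33, s_{36} = 18, s_{37} = 44, s_{38} = 24, s_{39} = 43, s_{40} = 32, s_{41} = 26, s_{42} = 27, s_{43} = 19, s_{44} = 36, s_{45} = 41, s_{46} = 1, s_{47} = 39.
Since s_{47} = s_1 = 39, the sequence is periodic with period 46.
So s_{725} = s_{1 + ((725-1) mod 46)} = s_{35} = 33.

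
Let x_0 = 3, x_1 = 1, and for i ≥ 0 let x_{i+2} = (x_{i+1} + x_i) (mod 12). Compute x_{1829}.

Computing terms: x_0 = 3; x_1 = 1; x_2 = 4; x_3 = 5; x_4 = 9; x_5 = 2; x_6 = 11; x_7 = 1; x_8 = 0; x_9 = 1; x_{10} = 1; x_{11} = 2; x_{12} = 3; x_{13} = 5; x_{14} = 8; x_{15} = 1; x_{16} = 9; x_{17} = 10; x_{18} = 7; x_{19} = 5; x_{20} = 0; x_{21} = 5; x_{22} = 5; x_{23} = 10; x_{24} = 3; x_{25} = 1.
Since (x_{24}, x_{25}) = (x_0, x_1) = (3, 1) (two consecutive terms determine the rest), the sequence is periodic with period 24.
So x_{1829} = x_{0 + ((1829-0) mod 24)} = x_5 = 2.

2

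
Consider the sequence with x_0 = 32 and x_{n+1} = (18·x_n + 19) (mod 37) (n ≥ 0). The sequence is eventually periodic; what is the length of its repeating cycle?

36

x_0 = 32, x_1 = 3, x_2 = 36, x_3 = 1, x_4 = 0, x_5 = 19, x_6 = 28, x_7 = 5, x_8 = 35, x_9 = 20, x_{10} = 9, x_{11} = 33, x_{12} = 21, x_{13} = 27, x_{14} = 24, x_{15} = 7, x_{16} = 34, x_{17} = 2, x_{18} = 18, x_{19} = 10, x_{20} = 14, x_{21} = 12, x_{22} = 13, x_{23} = 31, x_{24} = 22, x_{25} = 8, x_{26} = 15, x_{27} = 30, x_{28} = 4, x_{29} = 17, x_{30} = 29, x_{31} = 23, x_{32} = 26, x_{33} = 6, x_{34} = 16, x_{35} = 11, x_{36} = 32.
The sequence repeats with period 36.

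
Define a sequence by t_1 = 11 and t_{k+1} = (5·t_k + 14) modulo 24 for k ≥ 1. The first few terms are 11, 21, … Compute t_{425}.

Listing terms: t_1 = 11,  t_2 = 21,  t_3 = 23,  t_4 = 9,  t_5 = 11.
Since t_5 = t_1 = 11, the sequence is periodic with period 4.
(425 - 1) mod 4 = 0, so t_{425} = t_1 = 11.

11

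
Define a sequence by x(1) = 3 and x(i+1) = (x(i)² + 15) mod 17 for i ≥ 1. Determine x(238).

Listing terms: x(1) = 3,  x(2) = 7,  x(3) = 13,  x(4) = 14,  x(5) = 7.
Since x(5) = x(2) = 7, the sequence is eventually periodic: after a pre-period of length 1 it cycles with period 3.
For i ≥ 2, x(i) depends only on (i - 2) mod 3. (238 - 2) mod 3 = 2, so x(238) = x(4) = 14.

14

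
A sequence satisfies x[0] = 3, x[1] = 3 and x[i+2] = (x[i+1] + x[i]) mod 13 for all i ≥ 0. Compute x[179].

3

Listing terms: x[0] = 3, x[1] = 3, x[2] = 6, x[3] = 9, x[4] = 2, x[5] = 11, x[6] = 0, x[7] = 11, x[8] = 11, x[9] = 9, x[10] = 7, x[11] = 3, x[12] = 10, x[13] = 0, x[14] = 10, x[15] = 10, x[16] = 7, x[17] = 4, x[18] = 11, x[19] = 2, x[20] = 0, x[21] = 2, x[22] = 2, x[23] = 4, x[24] = 6, x[25] = 10, x[26] = 3, x[27] = 0, x[28] = 3, x[29] = 3.
The sequence repeats with period 28.
So x[179] = x[0 + ((179-0) mod 28)] = x[11] = 3.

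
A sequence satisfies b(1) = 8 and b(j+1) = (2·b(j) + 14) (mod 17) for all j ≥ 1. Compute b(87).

0

Listing terms: b(1) = 8, b(2) = 13, b(3) = 6, b(4) = 9, b(5) = 15, b(6) = 10, b(7) = 0, b(8) = 14, b(9) = 8.
Since b(9) = b(1) = 8, the sequence is periodic with period 8.
(87 - 1) mod 8 = 6, so b(87) = b(7) = 0.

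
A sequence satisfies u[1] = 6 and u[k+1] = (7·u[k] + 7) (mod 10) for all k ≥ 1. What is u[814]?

9

Listing terms: u[1] = 6,  u[2] = 9,  u[3] = 0,  u[4] = 7,  u[5] = 6.
Since u[5] = u[1] = 6, the sequence is periodic with period 4.
So u[814] = u[1 + ((814-1) mod 4)] = u[2] = 9.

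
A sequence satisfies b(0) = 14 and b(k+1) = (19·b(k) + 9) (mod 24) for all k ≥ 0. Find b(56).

b(0) = 14,  b(1) = 11,  b(2) = 2,  b(3) = 23,  b(4) = 14.
Since b(4) = b(0) = 14, the sequence is periodic with period 4.
(56 - 0) mod 4 = 0, so b(56) = b(0) = 14.

14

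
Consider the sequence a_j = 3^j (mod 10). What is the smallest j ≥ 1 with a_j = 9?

2

We have a_0 = 1; a_1 = 3; a_2 = 9; a_3 = 7; a_4 = 1.
The sequence repeats with period 4.
The value 9 first appears (with j ≥ 1) at a_2.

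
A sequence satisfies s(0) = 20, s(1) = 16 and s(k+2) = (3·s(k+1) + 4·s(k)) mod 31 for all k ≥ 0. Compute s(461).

s(0) = 20; s(1) = 16; s(2) = 4; s(3) = 14; s(4) = 27; s(5) = 13; s(6) = 23; s(7) = 28; s(8) = 21; s(9) = 20; s(10) = 20; s(11) = 16.
Since (s(10), s(11)) = (s(0), s(1)) = (20, 16) (two consecutive terms determine the rest), the sequence is periodic with period 10.
(461 - 0) mod 10 = 1, so s(461) = s(1) = 16.

16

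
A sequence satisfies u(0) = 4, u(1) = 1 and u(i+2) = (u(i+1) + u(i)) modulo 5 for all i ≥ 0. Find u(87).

0

Computing terms: u(0) = 4; u(1) = 1; u(2) = 0; u(3) = 1; u(4) = 1; u(5) = 2; u(6) = 3; u(7) = 0; u(8) = 3; u(9) = 3; u(10) = 1; u(11) = 4; u(12) = 0; u(13) = 4; u(14) = 4; u(15) = 3; u(16) = 2; u(17) = 0; u(18) = 2; u(19) = 2; u(20) = 4; u(21) = 1.
The sequence repeats with period 20.
So u(87) = u(0 + ((87-0) mod 20)) = u(7) = 0.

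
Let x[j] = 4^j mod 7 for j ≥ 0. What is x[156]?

x[0] = 1, x[1] = 4, x[2] = 2, x[3] = 1.
The sequence repeats with period 3.
(156 - 0) mod 3 = 0, so x[156] = x[0] = 1.

1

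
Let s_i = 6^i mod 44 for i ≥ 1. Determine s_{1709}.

s_1 = 6; s_2 = 36; s_3 = 40; s_4 = 20; s_5 = 32; s_6 = 16; s_7 = 8; s_8 = 4; s_9 = 24; s_{10} = 12; s_{11} = 28; s_{12} = 36.
Since s_{12} = s_2 = 36, the sequence is eventually periodic: after a pre-period of length 1 it cycles with period 10.
For i ≥ 2, s_i depends only on (i - 2) mod 10. (1709 - 2) mod 10 = 7, so s_{1709} = s_9 = 24.

24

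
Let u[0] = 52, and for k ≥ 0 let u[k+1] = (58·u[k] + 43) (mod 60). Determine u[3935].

u[0] = 52, u[1] = 59, u[2] = 45, u[3] = 13, u[4] = 17, u[5] = 9, u[6] = 25, u[7] = 53, u[8] = 57, u[9] = 49, u[10] = 5, u[11] = 33, u[12] = 37, u[13] = 29, u[14] = 45.
Since u[14] = u[2] = 45, the sequence is eventually periodic: after a pre-period of length 2 it cycles with period 12.
For k ≥ 2, u[k] depends only on (k - 2) mod 12. (3935 - 2) mod 12 = 9, so u[3935] = u[11] = 33.

33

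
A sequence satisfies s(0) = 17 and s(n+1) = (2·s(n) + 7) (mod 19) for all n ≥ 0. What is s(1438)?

18

s(0) = 17, s(1) = 3, s(2) = 13, s(3) = 14, s(4) = 16, s(5) = 1, s(6) = 9, s(7) = 6, s(8) = 0, s(9) = 7, s(10) = 2, s(11) = 11, s(12) = 10, s(13) = 8, s(14) = 4, s(15) = 15, s(16) = 18, s(17) = 5, s(18) = 17.
Since s(18) = s(0) = 17, the sequence is periodic with period 18.
(1438 - 0) mod 18 = 16, so s(1438) = s(16) = 18.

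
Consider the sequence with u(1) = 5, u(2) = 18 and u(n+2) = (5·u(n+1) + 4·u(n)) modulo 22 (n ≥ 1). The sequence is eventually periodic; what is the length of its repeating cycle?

40

u(1) = 5; u(2) = 18; u(3) = 0; u(4) = 6; u(5) = 8; u(6) = 20; u(7) = 0; u(8) = 14; u(9) = 4; u(10) = 10; u(11) = 0; u(12) = 18; u(13) = 2; u(14) = 16; u(15) = 0; u(16) = 20; u(17) = 12; u(18) = 8; u(19) = 0; u(20) = 10; u(21) = 6; u(22) = 4; u(23) = 0; u(24) = 16; u(25) = 14; u(26) = 2; u(27) = 0; u(28) = 8; u(29) = 18; u(30) = 12; u(31) = 0; u(32) = 4; u(33) = 20; u(34) = 6; u(35) = 0; u(36) = 2; u(37) = 10; u(38) = 14; u(39) = 0; u(40) = 12; u(41) = 16; u(42) = 18; u(43) = 0.
Since (u(42), u(43)) = (u(2), u(3)) = (18, 0) (two consecutive terms determine the rest), the sequence is eventually periodic: after a pre-period of length 1 it cycles with period 40.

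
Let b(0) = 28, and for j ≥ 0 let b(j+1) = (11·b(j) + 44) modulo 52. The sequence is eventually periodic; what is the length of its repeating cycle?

12

We have b(0) = 28, b(1) = 40, b(2) = 16, b(3) = 12, b(4) = 20, b(5) = 4, b(6) = 36, b(7) = 24, b(8) = 48, b(9) = 0, b(10) = 44, b(11) = 8, b(12) = 28.
The sequence repeats with period 12.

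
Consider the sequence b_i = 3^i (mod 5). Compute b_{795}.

b_0 = 1,  b_1 = 3,  b_2 = 4,  b_3 = 2,  b_4 = 1.
Since b_4 = b_0 = 1, the sequence is periodic with period 4.
So b_{795} = b_{0 + ((795-0) mod 4)} = b_3 = 2.

2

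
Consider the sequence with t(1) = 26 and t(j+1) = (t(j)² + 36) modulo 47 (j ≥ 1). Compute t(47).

Computing terms: t(1) = 26, t(2) = 7, t(3) = 38, t(4) = 23, t(5) = 1, t(6) = 37, t(7) = 42, t(8) = 14, t(9) = 44, t(10) = 45, t(11) = 40, t(12) = 38.
Since t(12) = t(3) = 38, the sequence is eventually periodic: after a pre-period of length 2 it cycles with period 9.
For j ≥ 3, t(j) depends only on (j - 3) mod 9. (47 - 3) mod 9 = 8, so t(47) = t(11) = 40.

40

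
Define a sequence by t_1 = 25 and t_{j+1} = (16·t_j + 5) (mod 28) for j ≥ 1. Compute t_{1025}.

13

t_1 = 25; t_2 = 13; t_3 = 17; t_4 = 25.
The sequence repeats with period 3.
So t_{1025} = t_{1 + ((1025-1) mod 3)} = t_2 = 13.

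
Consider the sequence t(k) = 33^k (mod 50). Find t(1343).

37

We have t(1) = 33, t(2) = 39, t(3) = 37, t(4) = 21, t(5) = 43, t(6) = 19, t(7) = 27, t(8) = 41, t(9) = 3, t(10) = 49, t(11) = 17, t(12) = 11, t(13) = 13, t(14) = 29, t(15) = 7, t(16) = 31, t(17) = 23, t(18) = 9, t(19) = 47, t(20) = 1, t(21) = 33.
Since t(21) = t(1) = 33, the sequence is periodic with period 20.
(1343 - 1) mod 20 = 2, so t(1343) = t(3) = 37.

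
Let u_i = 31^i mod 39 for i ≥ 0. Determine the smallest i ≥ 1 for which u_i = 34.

3

We have u_0 = 1,  u_1 = 31,  u_2 = 25,  u_3 = 34,  u_4 = 1.
Since u_4 = u_0 = 1, the sequence is periodic with period 4.
The value 34 first appears (with i ≥ 1) at u_3.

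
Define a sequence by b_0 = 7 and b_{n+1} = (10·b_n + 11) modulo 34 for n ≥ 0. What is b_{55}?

Computing terms: b_0 = 7; b_1 = 13; b_2 = 5; b_3 = 27; b_4 = 9; b_5 = 33; b_6 = 1; b_7 = 21; b_8 = 17; b_9 = 11; b_{10} = 19; b_{11} = 31; b_{12} = 15; b_{13} = 25; b_{14} = 23; b_{15} = 3; b_{16} = 7.
The sequence repeats with period 16.
(55 - 0) mod 16 = 7, so b_{55} = b_7 = 21.

21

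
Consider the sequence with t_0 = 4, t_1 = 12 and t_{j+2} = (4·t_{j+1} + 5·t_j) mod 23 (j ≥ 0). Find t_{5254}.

2

Listing terms: t_0 = 4,  t_1 = 12,  t_2 = 22,  t_3 = 10,  t_4 = 12,  t_5 = 6,  t_6 = 15,  t_7 = 21,  t_8 = 21,  t_9 = 5,  t_{10} = 10,  t_{11} = 19,  t_{12} = 11,  t_{13} = 1,  t_{14} = 13,  t_{15} = 11,  t_{16} = 17,  t_{17} = 8,  t_{18} = 2,  t_{19} = 2,  t_{20} = 18,  t_{21} = 13,  t_{22} = 4,  t_{23} = 12.
Since (t_{22}, t_{23}) = (t_0, t_1) = (4, 12) (two consecutive terms determine the rest), the sequence is periodic with period 22.
So t_{5254} = t_{0 + ((5254-0) mod 22)} = t_{18} = 2.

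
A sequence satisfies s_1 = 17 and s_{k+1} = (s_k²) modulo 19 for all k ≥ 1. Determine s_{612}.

6

s_1 = 17,  s_2 = 4,  s_3 = 16,  s_4 = 9,  s_5 = 5,  s_6 = 6,  s_7 = 17.
Since s_7 = s_1 = 17, the sequence is periodic with period 6.
So s_{612} = s_{1 + ((612-1) mod 6)} = s_6 = 6.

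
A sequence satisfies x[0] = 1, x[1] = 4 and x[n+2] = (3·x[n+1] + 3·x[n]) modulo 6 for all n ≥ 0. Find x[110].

x[0] = 1,  x[1] = 4,  x[2] = 3,  x[3] = 3,  x[4] = 0,  x[5] = 3,  x[6] = 3.
Since (x[5], x[6]) = (x[2], x[3]) = (3, 3) (two consecutive terms determine the rest), the sequence is eventually periodic: after a pre-period of length 2 it cycles with period 3.
For n ≥ 2, x[n] depends only on (n - 2) mod 3. (110 - 2) mod 3 = 0, so x[110] = x[2] = 3.

3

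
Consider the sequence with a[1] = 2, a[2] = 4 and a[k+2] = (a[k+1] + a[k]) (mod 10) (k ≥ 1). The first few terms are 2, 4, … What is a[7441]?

2

Computing terms: a[1] = 2, a[2] = 4, a[3] = 6, a[4] = 0, a[5] = 6, a[6] = 6, a[7] = 2, a[8] = 8, a[9] = 0, a[10] = 8, a[11] = 8, a[12] = 6, a[13] = 4, a[14] = 0, a[15] = 4, a[16] = 4, a[17] = 8, a[18] = 2, a[19] = 0, a[20] = 2, a[21] = 2, a[22] = 4.
Since (a[21], a[22]) = (a[1], a[2]) = (2, 4) (two consecutive terms determine the rest), the sequence is periodic with period 20.
(7441 - 1) mod 20 = 0, so a[7441] = a[1] = 2.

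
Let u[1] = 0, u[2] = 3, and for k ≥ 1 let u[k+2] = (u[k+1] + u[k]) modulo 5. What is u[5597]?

1

We have u[1] = 0; u[2] = 3; u[3] = 3; u[4] = 1; u[5] = 4; u[6] = 0; u[7] = 4; u[8] = 4; u[9] = 3; u[10] = 2; u[11] = 0; u[12] = 2; u[13] = 2; u[14] = 4; u[15] = 1; u[16] = 0; u[17] = 1; u[18] = 1; u[19] = 2; u[20] = 3; u[21] = 0; u[22] = 3.
Since (u[21], u[22]) = (u[1], u[2]) = (0, 3) (two consecutive terms determine the rest), the sequence is periodic with period 20.
(5597 - 1) mod 20 = 16, so u[5597] = u[17] = 1.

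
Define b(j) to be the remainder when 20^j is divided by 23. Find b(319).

We have b(1) = 20; b(2) = 9; b(3) = 19; b(4) = 12; b(5) = 10; b(6) = 16; b(7) = 21; b(8) = 6; b(9) = 5; b(10) = 8; b(11) = 22; b(12) = 3; b(13) = 14; b(14) = 4; b(15) = 11; b(16) = 13; b(17) = 7; b(18) = 2; b(19) = 17; b(20) = 18; b(21) = 15; b(22) = 1; b(23) = 20.
The sequence repeats with period 22.
(319 - 1) mod 22 = 10, so b(319) = b(11) = 22.

22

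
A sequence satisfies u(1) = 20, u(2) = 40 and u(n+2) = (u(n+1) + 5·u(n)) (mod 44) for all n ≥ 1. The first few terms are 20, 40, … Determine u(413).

Computing terms: u(1) = 20,  u(2) = 40,  u(3) = 8,  u(4) = 32,  u(5) = 28,  u(6) = 12,  u(7) = 20,  u(8) = 36,  u(9) = 4,  u(10) = 8,  u(11) = 28,  u(12) = 24,  u(13) = 32,  u(14) = 20,  u(15) = 4,  u(16) = 16,  u(17) = 36,  u(18) = 28,  u(19) = 32,  u(20) = 40,  u(21) = 24,  u(22) = 4,  u(23) = 36,  u(24) = 12,  u(25) = 16,  u(26) = 32,  u(27) = 24,  u(28) = 8,  u(29) = 40,  u(30) = 36,  u(31) = 16,  u(32) = 20,  u(33) = 12,  u(34) = 24,  u(35) = 40,  u(36) = 28,  u(37) = 8,  u(38) = 16,  u(39) = 12,  u(40) = 4,  u(41) = 20,  u(42) = 40.
The sequence repeats with period 40.
(413 - 1) mod 40 = 12, so u(413) = u(13) = 32.

32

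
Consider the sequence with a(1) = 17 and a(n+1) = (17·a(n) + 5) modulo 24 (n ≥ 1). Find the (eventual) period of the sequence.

8

Listing terms: a(1) = 17,  a(2) = 6,  a(3) = 11,  a(4) = 0,  a(5) = 5,  a(6) = 18,  a(7) = 23,  a(8) = 12,  a(9) = 17.
The sequence repeats with period 8.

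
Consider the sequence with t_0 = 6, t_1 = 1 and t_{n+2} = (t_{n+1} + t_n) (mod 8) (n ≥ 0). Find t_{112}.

Computing terms: t_0 = 6, t_1 = 1, t_2 = 7, t_3 = 0, t_4 = 7, t_5 = 7, t_6 = 6, t_7 = 5, t_8 = 3, t_9 = 0, t_{10} = 3, t_{11} = 3, t_{12} = 6, t_{13} = 1.
The sequence repeats with period 12.
So t_{112} = t_{0 + ((112-0) mod 12)} = t_4 = 7.

7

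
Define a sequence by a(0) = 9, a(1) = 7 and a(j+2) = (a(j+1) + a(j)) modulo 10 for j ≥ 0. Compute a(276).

9

We have a(0) = 9, a(1) = 7, a(2) = 6, a(3) = 3, a(4) = 9, a(5) = 2, a(6) = 1, a(7) = 3, a(8) = 4, a(9) = 7, a(10) = 1, a(11) = 8, a(12) = 9, a(13) = 7.
The sequence repeats with period 12.
So a(276) = a(0 + ((276-0) mod 12)) = a(0) = 9.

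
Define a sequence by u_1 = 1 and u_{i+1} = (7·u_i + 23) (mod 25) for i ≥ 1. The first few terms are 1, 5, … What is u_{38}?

5

We have u_1 = 1,  u_2 = 5,  u_3 = 8,  u_4 = 4,  u_5 = 1.
Since u_5 = u_1 = 1, the sequence is periodic with period 4.
So u_{38} = u_{1 + ((38-1) mod 4)} = u_2 = 5.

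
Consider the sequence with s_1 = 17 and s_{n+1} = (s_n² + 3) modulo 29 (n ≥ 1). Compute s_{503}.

s_1 = 17, s_2 = 2, s_3 = 7, s_4 = 23, s_5 = 10, s_6 = 16, s_7 = 27, s_8 = 7.
Since s_8 = s_3 = 7, the sequence is eventually periodic: after a pre-period of length 2 it cycles with period 5.
For n ≥ 3, s_n depends only on (n - 3) mod 5. (503 - 3) mod 5 = 0, so s_{503} = s_3 = 7.

7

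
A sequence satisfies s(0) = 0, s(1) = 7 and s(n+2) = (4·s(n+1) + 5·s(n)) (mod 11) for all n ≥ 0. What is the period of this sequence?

Listing terms: s(0) = 0; s(1) = 7; s(2) = 6; s(3) = 4; s(4) = 2; s(5) = 6; s(6) = 1; s(7) = 1; s(8) = 9; s(9) = 8; s(10) = 0; s(11) = 7.
Since (s(10), s(11)) = (s(0), s(1)) = (0, 7) (two consecutive terms determine the rest), the sequence is periodic with period 10.

10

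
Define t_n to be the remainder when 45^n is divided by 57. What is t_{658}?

45

Computing terms: t_0 = 1; t_1 = 45; t_2 = 30; t_3 = 39; t_4 = 45.
Since t_4 = t_1 = 45, the sequence is eventually periodic: after a pre-period of length 1 it cycles with period 3.
For n ≥ 1, t_n depends only on (n - 1) mod 3. (658 - 1) mod 3 = 0, so t_{658} = t_1 = 45.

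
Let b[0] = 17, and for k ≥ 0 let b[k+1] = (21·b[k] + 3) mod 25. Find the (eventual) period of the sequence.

We have b[0] = 17,  b[1] = 10,  b[2] = 13,  b[3] = 1,  b[4] = 24,  b[5] = 7,  b[6] = 0,  b[7] = 3,  b[8] = 16,  b[9] = 14,  b[10] = 22,  b[11] = 15,  b[12] = 18,  b[13] = 6,  b[14] = 4,  b[15] = 12,  b[16] = 5,  b[17] = 8,  b[18] = 21,  b[19] = 19,  b[20] = 2,  b[21] = 20,  b[22] = 23,  b[23] = 11,  b[24] = 9,  b[25] = 17.
The sequence repeats with period 25.

25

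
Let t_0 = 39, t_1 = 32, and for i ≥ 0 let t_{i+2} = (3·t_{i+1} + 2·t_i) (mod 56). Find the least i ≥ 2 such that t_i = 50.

Listing terms: t_0 = 39,  t_1 = 32,  t_2 = 6,  t_3 = 26,  t_4 = 34,  t_5 = 42,  t_6 = 26,  t_7 = 50,  t_8 = 34,  t_9 = 34,  t_{10} = 2,  t_{11} = 18,  t_{12} = 2,  t_{13} = 42,  t_{14} = 18,  t_{15} = 26,  t_{16} = 2,  t_{17} = 2,  t_{18} = 10,  t_{19} = 34,  t_{20} = 10,  t_{21} = 42,  t_{22} = 34,  t_{23} = 18,  t_{24} = 10,  t_{25} = 10,  t_{26} = 50,  t_{27} = 2,  t_{28} = 50,  t_{29} = 42,  t_{30} = 2,  t_{31} = 34,  t_{32} = 50,  t_{33} = 50,  t_{34} = 26,  t_{35} = 10,  t_{36} = 26,  t_{37} = 42,  t_{38} = 10,  t_{39} = 2,  t_{40} = 26,  t_{41} = 26,  t_{42} = 18,  t_{43} = 50,  t_{44} = 18,  t_{45} = 42,  t_{46} = 50,  t_{47} = 10,  t_{48} = 18,  t_{49} = 18,  t_{50} = 34,  t_{51} = 26,  t_{52} = 34.
Since (t_{51}, t_{52}) = (t_3, t_4) = (26, 34) (two consecutive terms determine the rest), the sequence is eventually periodic: after a pre-period of length 3 it cycles with period 48.
The value 50 first appears (with i ≥ 2) at t_7.

7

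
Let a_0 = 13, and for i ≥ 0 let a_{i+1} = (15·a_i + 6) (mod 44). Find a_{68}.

1

a_0 = 13; a_1 = 25; a_2 = 29; a_3 = 1; a_4 = 21; a_5 = 13.
Since a_5 = a_0 = 13, the sequence is periodic with period 5.
(68 - 0) mod 5 = 3, so a_{68} = a_3 = 1.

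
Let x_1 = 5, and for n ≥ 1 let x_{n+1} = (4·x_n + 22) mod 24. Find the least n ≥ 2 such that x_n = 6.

5

Computing terms: x_1 = 5; x_2 = 18; x_3 = 22; x_4 = 14; x_5 = 6; x_6 = 22.
Since x_6 = x_3 = 22, the sequence is eventually periodic: after a pre-period of length 2 it cycles with period 3.
The value 6 first appears (with n ≥ 2) at x_5.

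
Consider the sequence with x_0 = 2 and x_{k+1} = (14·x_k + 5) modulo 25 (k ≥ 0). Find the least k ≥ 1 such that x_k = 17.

x_0 = 2; x_1 = 8; x_2 = 17; x_3 = 18; x_4 = 7; x_5 = 3; x_6 = 22; x_7 = 13; x_8 = 12; x_9 = 23; x_{10} = 2.
Since x_{10} = x_0 = 2, the sequence is periodic with period 10.
The value 17 first appears (with k ≥ 1) at x_2.

2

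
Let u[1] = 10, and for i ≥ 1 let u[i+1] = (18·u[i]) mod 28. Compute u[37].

u[1] = 10, u[2] = 12, u[3] = 20, u[4] = 24, u[5] = 12.
Since u[5] = u[2] = 12, the sequence is eventually periodic: after a pre-period of length 1 it cycles with period 3.
For i ≥ 2, u[i] depends only on (i - 2) mod 3. (37 - 2) mod 3 = 2, so u[37] = u[4] = 24.

24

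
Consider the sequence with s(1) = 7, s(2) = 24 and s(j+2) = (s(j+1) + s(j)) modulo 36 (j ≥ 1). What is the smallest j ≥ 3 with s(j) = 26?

23

We have s(1) = 7, s(2) = 24, s(3) = 31, s(4) = 19, s(5) = 14, s(6) = 33, s(7) = 11, s(8) = 8, s(9) = 19, s(10) = 27, s(11) = 10, s(12) = 1, s(13) = 11, s(14) = 12, s(15) = 23, s(16) = 35, s(17) = 22, s(18) = 21, s(19) = 7, s(20) = 28, s(21) = 35, s(22) = 27, s(23) = 26, s(24) = 17, s(25) = 7, s(26) = 24.
The sequence repeats with period 24.
The value 26 first appears (with j ≥ 3) at s(23).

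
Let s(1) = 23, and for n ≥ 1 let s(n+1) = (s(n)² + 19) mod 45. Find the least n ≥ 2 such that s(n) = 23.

4

Computing terms: s(1) = 23; s(2) = 8; s(3) = 38; s(4) = 23.
Since s(4) = s(1) = 23, the sequence is periodic with period 3.
The value 23 next appears (with n ≥ 2) at s(4).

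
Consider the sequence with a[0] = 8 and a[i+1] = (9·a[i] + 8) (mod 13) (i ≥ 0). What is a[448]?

2

We have a[0] = 8, a[1] = 2, a[2] = 0, a[3] = 8.
The sequence repeats with period 3.
(448 - 0) mod 3 = 1, so a[448] = a[1] = 2.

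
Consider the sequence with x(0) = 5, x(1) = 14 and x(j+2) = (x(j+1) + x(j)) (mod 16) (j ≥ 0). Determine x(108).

13

Computing terms: x(0) = 5,  x(1) = 14,  x(2) = 3,  x(3) = 1,  x(4) = 4,  x(5) = 5,  x(6) = 9,  x(7) = 14,  x(8) = 7,  x(9) = 5,  x(10) = 12,  x(11) = 1,  x(12) = 13,  x(13) = 14,  x(14) = 11,  x(15) = 9,  x(16) = 4,  x(17) = 13,  x(18) = 1,  x(19) = 14,  x(20) = 15,  x(21) = 13,  x(22) = 12,  x(23) = 9,  x(24) = 5,  x(25) = 14.
Since (x(24), x(25)) = (x(0), x(1)) = (5, 14) (two consecutive terms determine the rest), the sequence is periodic with period 24.
(108 - 0) mod 24 = 12, so x(108) = x(12) = 13.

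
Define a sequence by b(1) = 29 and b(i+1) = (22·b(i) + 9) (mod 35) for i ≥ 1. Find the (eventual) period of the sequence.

b(1) = 29; b(2) = 17; b(3) = 33; b(4) = 0; b(5) = 9; b(6) = 32; b(7) = 13; b(8) = 15; b(9) = 24; b(10) = 12; b(11) = 28; b(12) = 30; b(13) = 4; b(14) = 27; b(15) = 8; b(16) = 10; b(17) = 19; b(18) = 7; b(19) = 23; b(20) = 25; b(21) = 34; b(22) = 22; b(23) = 3; b(24) = 5; b(25) = 14; b(26) = 2; b(27) = 18; b(28) = 20; b(29) = 29.
The sequence repeats with period 28.

28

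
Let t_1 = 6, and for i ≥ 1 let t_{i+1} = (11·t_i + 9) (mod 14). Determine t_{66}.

1

We have t_1 = 6; t_2 = 5; t_3 = 8; t_4 = 13; t_5 = 12; t_6 = 1; t_7 = 6.
The sequence repeats with period 6.
(66 - 1) mod 6 = 5, so t_{66} = t_6 = 1.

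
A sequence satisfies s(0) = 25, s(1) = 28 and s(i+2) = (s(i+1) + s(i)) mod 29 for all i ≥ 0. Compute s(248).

12

We have s(0) = 25; s(1) = 28; s(2) = 24; s(3) = 23; s(4) = 18; s(5) = 12; s(6) = 1; s(7) = 13; s(8) = 14; s(9) = 27; s(10) = 12; s(11) = 10; s(12) = 22; s(13) = 3; s(14) = 25; s(15) = 28.
The sequence repeats with period 14.
(248 - 0) mod 14 = 10, so s(248) = s(10) = 12.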